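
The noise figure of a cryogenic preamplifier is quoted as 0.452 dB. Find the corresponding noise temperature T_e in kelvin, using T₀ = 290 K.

F = 10^(0.452/10) = 1.10969
T_e = (F − 1)·T₀ = (1.10969 − 1) × 290 = 31.8 K

31.8 K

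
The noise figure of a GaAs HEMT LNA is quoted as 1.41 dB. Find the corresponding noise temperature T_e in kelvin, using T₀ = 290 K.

111 K

F = 10^(1.41/10) = 1.38357
T_e = (F − 1)·T₀ = (1.38357 − 1) × 290 = 111 K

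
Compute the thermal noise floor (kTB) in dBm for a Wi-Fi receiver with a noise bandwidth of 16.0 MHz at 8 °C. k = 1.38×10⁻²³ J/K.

−102.1 dBm

T = 8 °C + 273.15 = 281.15 K
P_n = kTB = 1.38×10⁻²³ × 281.15 × 1.60×10⁷ = 6.21×10⁻¹⁴ W
In dBm: 10 log₁₀(6.21×10⁻¹⁴ / 10⁻³) = −102.1 dBm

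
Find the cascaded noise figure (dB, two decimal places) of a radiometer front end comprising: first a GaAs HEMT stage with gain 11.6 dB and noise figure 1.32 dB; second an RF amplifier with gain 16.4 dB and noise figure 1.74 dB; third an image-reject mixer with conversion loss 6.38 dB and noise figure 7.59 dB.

1.45 dB

Convert to linear (a loss of L dB is a gain of −L dB): F_i = 10^(NF_i/10), G_i = 10^(G_i,dB/10)
  Stage 1: F_1 = 10^(1.32/10) = 1.355, G_1 = 10^(11.6/10) = 14.45
  Stage 2: F_2 = 10^(1.74/10) = 1.493, G_2 = 10^(16.4/10) = 43.65
  Stage 3: F_3 = 10^(7.59/10) = 5.741, G_3 = 10^(−6.38/10) = 0.2301
Friis cascade:
  F = 1.355 + (1.493 − 1)/14.45 + (5.741 − 1)/631.0 = 1.397
NF = 10 log₁₀(1.397) = 1.45 dB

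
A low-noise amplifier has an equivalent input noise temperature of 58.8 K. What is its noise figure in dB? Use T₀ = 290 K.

0.802 dB

F = 1 + T_e/T₀ = 1 + 58.8/290 = 1.20276
NF = 10 log₁₀(1.20276) = 0.802 dB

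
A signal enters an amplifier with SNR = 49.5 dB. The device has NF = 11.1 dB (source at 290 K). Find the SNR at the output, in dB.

38.4 dB

By definition F = SNR_in/SNR_out, so in dB: SNR_out = SNR_in − NF
SNR_out = 49.5 − 11.1 = 38.4 dB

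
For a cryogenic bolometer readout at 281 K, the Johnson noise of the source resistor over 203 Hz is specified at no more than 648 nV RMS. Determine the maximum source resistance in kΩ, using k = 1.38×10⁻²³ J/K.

Johnson–Nyquist: V_n = √(4kTRB) ⇒ R = V_n² / (4kTB)
4kTB = 4 × 1.38×10⁻²³ × 281 × 2.03×10² = 3.15×10⁻¹⁸
R = (6.48×10⁻⁷)² / 3.15×10⁻¹⁸ = 1.33×10⁵ Ω = 133 kΩ

133 kΩ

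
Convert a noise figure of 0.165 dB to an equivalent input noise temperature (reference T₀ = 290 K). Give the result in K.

11.2 K

F = 10^(0.165/10) = 1.03872
T_e = (F − 1)·T₀ = (1.03872 − 1) × 290 = 11.2 K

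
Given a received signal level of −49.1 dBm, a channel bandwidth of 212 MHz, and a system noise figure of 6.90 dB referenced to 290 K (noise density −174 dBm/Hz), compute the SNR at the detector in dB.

Noise floor: N = −174 + 10 log₁₀(B) + NF
10 log₁₀(2.12×10⁸) = 83.26 dB
N = −174 + 83.26 + 6.90 = −83.84 dBm
SNR = P_sig − N = −49.1 − (−83.84) = 34.74 dB → 34.7 dB

34.7 dB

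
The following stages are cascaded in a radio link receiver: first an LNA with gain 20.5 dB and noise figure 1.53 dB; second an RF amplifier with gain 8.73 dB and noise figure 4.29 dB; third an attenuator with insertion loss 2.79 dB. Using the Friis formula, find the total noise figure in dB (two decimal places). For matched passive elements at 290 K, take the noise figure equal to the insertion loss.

Convert to linear (a loss of L dB is a gain of −L dB): F_i = 10^(NF_i/10), G_i = 10^(G_i,dB/10)
  Stage 1: F_1 = 10^(1.53/10) = 1.422, G_1 = 10^(20.5/10) = 112.2
  Stage 2: F_2 = 10^(4.29/10) = 2.685, G_2 = 10^(8.73/10) = 7.464
  Stage 3: F_3 = 10^(2.79/10) = 1.901, G_3 = 10^(−2.79/10) = 0.5260
Friis cascade:
  F = 1.422 + (2.685 − 1)/112.2 + (1.901 − 1)/837.5 = 1.438
NF = 10 log₁₀(1.438) = 1.58 dB

1.58 dB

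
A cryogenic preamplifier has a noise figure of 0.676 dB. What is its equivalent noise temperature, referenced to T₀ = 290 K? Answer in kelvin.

F = 10^(0.676/10) = 1.16842
T_e = (F − 1)·T₀ = (1.16842 − 1) × 290 = 48.8 K

48.8 K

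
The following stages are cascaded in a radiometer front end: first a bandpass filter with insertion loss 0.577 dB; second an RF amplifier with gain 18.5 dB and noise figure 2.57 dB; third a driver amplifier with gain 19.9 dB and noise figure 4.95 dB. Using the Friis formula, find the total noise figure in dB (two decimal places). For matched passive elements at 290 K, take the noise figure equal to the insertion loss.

3.22 dB

Convert to linear (a loss of L dB is a gain of −L dB): F_i = 10^(NF_i/10), G_i = 10^(G_i,dB/10)
  Stage 1: F_1 = 10^(0.577/10) = 1.142, G_1 = 10^(−0.577/10) = 0.8756
  Stage 2: F_2 = 10^(2.57/10) = 1.807, G_2 = 10^(18.5/10) = 70.79
  Stage 3: F_3 = 10^(4.95/10) = 3.126, G_3 = 10^(19.9/10) = 97.72
Friis cascade:
  F = 1.142 + (1.807 − 1)/0.8756 + (3.126 − 1)/61.99 = 2.098
NF = 10 log₁₀(2.098) = 3.22 dB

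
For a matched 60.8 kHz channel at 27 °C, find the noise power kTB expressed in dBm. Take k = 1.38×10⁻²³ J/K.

T = 27 °C + 273.15 = 300.15 K
P_n = kTB = 1.38×10⁻²³ × 300.15 × 6.08×10⁴ = 2.52×10⁻¹⁶ W
In dBm: 10 log₁₀(2.52×10⁻¹⁶ / 10⁻³) = −126.0 dBm

−126.0 dBm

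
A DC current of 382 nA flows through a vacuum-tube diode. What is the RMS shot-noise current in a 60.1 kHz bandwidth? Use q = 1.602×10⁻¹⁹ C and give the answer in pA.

I_n = √(2qI·B)
2qI·B = 2 × 1.602×10⁻¹⁹ × 3.82×10⁻⁷ × 6.01×10⁴ = 7.36×10⁻²¹ A²
I_n = √(7.36×10⁻²¹) = 8.58×10⁻¹¹ A = 85.8 pA

85.8 pA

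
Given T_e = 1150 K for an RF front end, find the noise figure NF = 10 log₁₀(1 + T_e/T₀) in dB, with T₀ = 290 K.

6.96 dB

F = 1 + T_e/T₀ = 1 + 1150/290 = 4.96552
NF = 10 log₁₀(4.96552) = 6.96 dB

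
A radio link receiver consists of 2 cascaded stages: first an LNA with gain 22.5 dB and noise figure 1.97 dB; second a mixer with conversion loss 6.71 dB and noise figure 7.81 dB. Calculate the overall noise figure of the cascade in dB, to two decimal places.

Convert to linear (a loss of L dB is a gain of −L dB): F_i = 10^(NF_i/10), G_i = 10^(G_i,dB/10)
  Stage 1: F_1 = 10^(1.97/10) = 1.574, G_1 = 10^(22.5/10) = 177.8
  Stage 2: F_2 = 10^(7.81/10) = 6.039, G_2 = 10^(−6.71/10) = 0.2133
Friis cascade:
  F = 1.574 + (6.039 − 1)/177.8 = 1.602
NF = 10 log₁₀(1.602) = 2.05 dB

2.05 dB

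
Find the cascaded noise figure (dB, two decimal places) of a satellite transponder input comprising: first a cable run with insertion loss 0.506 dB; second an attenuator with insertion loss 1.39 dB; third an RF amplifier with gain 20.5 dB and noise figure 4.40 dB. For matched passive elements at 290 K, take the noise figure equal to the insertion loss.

Convert to linear (a loss of L dB is a gain of −L dB): F_i = 10^(NF_i/10), G_i = 10^(G_i,dB/10)
  Stage 1: F_1 = 10^(0.506/10) = 1.124, G_1 = 10^(−0.506/10) = 0.8900
  Stage 2: F_2 = 10^(1.39/10) = 1.377, G_2 = 10^(−1.39/10) = 0.7261
  Stage 3: F_3 = 10^(4.40/10) = 2.754, G_3 = 10^(20.5/10) = 112.2
Friis cascade:
  F = 1.124 + (1.377 − 1)/0.8900 + (2.754 − 1)/0.6462 = 4.262
NF = 10 log₁₀(4.262) = 6.30 dB

6.30 dB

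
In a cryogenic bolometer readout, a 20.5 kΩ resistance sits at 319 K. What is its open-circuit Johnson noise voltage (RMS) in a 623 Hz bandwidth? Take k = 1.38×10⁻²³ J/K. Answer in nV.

V_n = √(4kTRB)
4kTRB = 4 × 1.38×10⁻²³ × 319 × 2.05×10⁴ × 6.23×10² = 2.25×10⁻¹³ V²
V_n = √(2.25×10⁻¹³) = 4.74×10⁻⁷ V = 474 nV

474 nV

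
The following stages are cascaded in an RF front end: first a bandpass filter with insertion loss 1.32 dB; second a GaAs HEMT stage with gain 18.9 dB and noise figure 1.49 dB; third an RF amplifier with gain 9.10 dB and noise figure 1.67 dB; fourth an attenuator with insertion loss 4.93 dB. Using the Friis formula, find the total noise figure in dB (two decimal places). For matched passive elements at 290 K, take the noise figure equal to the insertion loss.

2.84 dB

Convert to linear (a loss of L dB is a gain of −L dB): F_i = 10^(NF_i/10), G_i = 10^(G_i,dB/10)
  Stage 1: F_1 = 10^(1.32/10) = 1.355, G_1 = 10^(−1.32/10) = 0.7379
  Stage 2: F_2 = 10^(1.49/10) = 1.409, G_2 = 10^(18.9/10) = 77.62
  Stage 3: F_3 = 10^(1.67/10) = 1.469, G_3 = 10^(9.10/10) = 8.128
  Stage 4: F_4 = 10^(4.93/10) = 3.112, G_4 = 10^(−4.93/10) = 0.3214
Friis cascade:
  F = 1.355 + (1.409 − 1)/0.7379 + (1.469 − 1)/57.28 + (3.112 − 1)/465.6 = 1.923
NF = 10 log₁₀(1.923) = 2.84 dB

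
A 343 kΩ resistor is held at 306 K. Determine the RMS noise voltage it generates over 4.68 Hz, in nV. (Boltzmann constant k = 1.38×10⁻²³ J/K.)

V_n = √(4kTRB)
4kTRB = 4 × 1.38×10⁻²³ × 306 × 3.43×10⁵ × 4.68×10⁰ = 2.71×10⁻¹⁴ V²
V_n = √(2.71×10⁻¹⁴) = 1.65×10⁻⁷ V = 165 nV

165 nV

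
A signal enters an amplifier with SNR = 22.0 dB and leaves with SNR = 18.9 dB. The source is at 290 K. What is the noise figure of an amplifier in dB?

NF (dB) = SNR_in(dB) − SNR_out(dB) when the source is at T₀
NF = 22.0 − 18.9 = 3.1 dB

3.1 dB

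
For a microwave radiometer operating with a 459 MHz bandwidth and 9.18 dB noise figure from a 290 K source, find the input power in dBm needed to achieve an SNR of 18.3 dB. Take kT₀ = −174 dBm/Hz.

Sensitivity = −174 + 10 log₁₀(B) + NF + SNR_min
= −174 + 86.62 + 9.18 + 18.3
= −59.90 dBm → −59.9 dBm

−59.9 dBm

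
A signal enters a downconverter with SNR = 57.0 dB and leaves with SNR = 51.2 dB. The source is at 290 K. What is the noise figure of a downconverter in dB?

NF (dB) = SNR_in(dB) − SNR_out(dB) when the source is at T₀
NF = 57.0 − 51.2 = 5.8 dB

5.8 dB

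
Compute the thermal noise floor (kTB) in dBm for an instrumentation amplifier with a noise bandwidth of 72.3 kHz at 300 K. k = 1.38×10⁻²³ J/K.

P_n = kTB = 1.38×10⁻²³ × 300 × 7.23×10⁴ = 2.99×10⁻¹⁶ W
In dBm: 10 log₁₀(2.99×10⁻¹⁶ / 10⁻³) = −125.2 dBm

−125.2 dBm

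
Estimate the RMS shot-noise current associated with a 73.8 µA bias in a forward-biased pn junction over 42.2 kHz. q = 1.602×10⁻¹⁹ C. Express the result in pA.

I_n = √(2qI·B)
2qI·B = 2 × 1.602×10⁻¹⁹ × 7.38×10⁻⁵ × 4.22×10⁴ = 9.98×10⁻¹⁹ A²
I_n = √(9.98×10⁻¹⁹) = 9.99×10⁻¹⁰ A = 999 pA

999 pA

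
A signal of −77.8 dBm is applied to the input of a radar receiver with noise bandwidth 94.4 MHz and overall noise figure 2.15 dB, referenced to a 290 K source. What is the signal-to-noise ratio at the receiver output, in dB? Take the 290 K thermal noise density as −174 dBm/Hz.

Noise floor: N = −174 + 10 log₁₀(B) + NF
10 log₁₀(9.44×10⁷) = 79.75 dB
N = −174 + 79.75 + 2.15 = −92.10 dBm
SNR = P_sig − N = −77.8 − (−92.10) = 14.30 dB → 14.3 dB

14.3 dB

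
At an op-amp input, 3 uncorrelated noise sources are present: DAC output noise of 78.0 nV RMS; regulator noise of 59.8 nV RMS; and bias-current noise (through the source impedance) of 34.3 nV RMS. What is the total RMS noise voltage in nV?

Uncorrelated sources add in power (mean-square): V_tot = √(ΣV_i²)
V_tot = √[(7.80×10⁻⁸)² + (5.98×10⁻⁸)² + (3.43×10⁻⁸)²] = 1.04×10⁻⁷ V = 104 nV

104 nV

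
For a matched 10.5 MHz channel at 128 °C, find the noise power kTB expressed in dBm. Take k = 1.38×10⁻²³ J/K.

−102.4 dBm

T = 128 °C + 273.15 = 401.15 K
P_n = kTB = 1.38×10⁻²³ × 401.15 × 1.05×10⁷ = 5.81×10⁻¹⁴ W
In dBm: 10 log₁₀(5.81×10⁻¹⁴ / 10⁻³) = −102.4 dBm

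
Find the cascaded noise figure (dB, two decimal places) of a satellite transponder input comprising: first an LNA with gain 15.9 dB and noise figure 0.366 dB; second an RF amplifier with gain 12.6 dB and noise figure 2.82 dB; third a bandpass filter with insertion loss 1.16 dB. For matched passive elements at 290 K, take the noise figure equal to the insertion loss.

0.46 dB

Convert to linear (a loss of L dB is a gain of −L dB): F_i = 10^(NF_i/10), G_i = 10^(G_i,dB/10)
  Stage 1: F_1 = 10^(0.366/10) = 1.088, G_1 = 10^(15.9/10) = 38.90
  Stage 2: F_2 = 10^(2.82/10) = 1.914, G_2 = 10^(12.6/10) = 18.20
  Stage 3: F_3 = 10^(1.16/10) = 1.306, G_3 = 10^(−1.16/10) = 0.7656
Friis cascade:
  F = 1.088 + (1.914 − 1)/38.90 + (1.306 − 1)/707.9 = 1.112
NF = 10 log₁₀(1.112) = 0.46 dB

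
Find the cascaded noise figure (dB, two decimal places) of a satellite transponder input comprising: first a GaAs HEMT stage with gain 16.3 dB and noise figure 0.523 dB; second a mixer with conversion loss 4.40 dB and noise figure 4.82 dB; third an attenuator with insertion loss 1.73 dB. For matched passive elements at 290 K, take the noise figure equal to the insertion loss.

0.82 dB

Convert to linear (a loss of L dB is a gain of −L dB): F_i = 10^(NF_i/10), G_i = 10^(G_i,dB/10)
  Stage 1: F_1 = 10^(0.523/10) = 1.128, G_1 = 10^(16.3/10) = 42.66
  Stage 2: F_2 = 10^(4.82/10) = 3.034, G_2 = 10^(−4.40/10) = 0.3631
  Stage 3: F_3 = 10^(1.73/10) = 1.489, G_3 = 10^(−1.73/10) = 0.6714
Friis cascade:
  F = 1.128 + (3.034 − 1)/42.66 + (1.489 − 1)/15.49 = 1.207
NF = 10 log₁₀(1.207) = 0.82 dB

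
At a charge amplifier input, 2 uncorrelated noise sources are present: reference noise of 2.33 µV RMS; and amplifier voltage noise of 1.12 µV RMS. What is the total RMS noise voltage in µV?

2.59 µV

Uncorrelated sources add in power (mean-square): V_tot = √(ΣV_i²)
V_tot = √[(2.33×10⁻⁶)² + (1.12×10⁻⁶)²] = 2.59×10⁻⁶ V = 2.59 µV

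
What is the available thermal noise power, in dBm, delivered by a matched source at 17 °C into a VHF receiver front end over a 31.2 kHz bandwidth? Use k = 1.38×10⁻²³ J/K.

T = 17 °C + 273.15 = 290.15 K
P_n = kTB = 1.38×10⁻²³ × 290.15 × 3.12×10⁴ = 1.25×10⁻¹⁶ W
In dBm: 10 log₁₀(1.25×10⁻¹⁶ / 10⁻³) = −129.0 dBm

−129.0 dBm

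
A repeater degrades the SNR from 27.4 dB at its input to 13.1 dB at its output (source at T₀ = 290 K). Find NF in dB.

NF (dB) = SNR_in(dB) − SNR_out(dB) when the source is at T₀
NF = 27.4 − 13.1 = 14.3 dB

14.3 dB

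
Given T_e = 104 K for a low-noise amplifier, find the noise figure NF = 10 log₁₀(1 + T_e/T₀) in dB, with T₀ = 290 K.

1.33 dB

F = 1 + T_e/T₀ = 1 + 104/290 = 1.35862
NF = 10 log₁₀(1.35862) = 1.33 dB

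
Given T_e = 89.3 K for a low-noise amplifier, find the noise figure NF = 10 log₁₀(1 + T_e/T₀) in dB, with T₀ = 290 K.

1.17 dB

F = 1 + T_e/T₀ = 1 + 89.3/290 = 1.30793
NF = 10 log₁₀(1.30793) = 1.17 dB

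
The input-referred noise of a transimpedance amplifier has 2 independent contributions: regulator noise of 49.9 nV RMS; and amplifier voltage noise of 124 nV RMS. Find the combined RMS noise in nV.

Uncorrelated sources add in power (mean-square): V_tot = √(ΣV_i²)
V_tot = √[(4.99×10⁻⁸)² + (1.24×10⁻⁷)²] = 1.34×10⁻⁷ V = 134 nV

134 nV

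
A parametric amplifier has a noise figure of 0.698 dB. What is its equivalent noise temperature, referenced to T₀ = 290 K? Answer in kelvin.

F = 10^(0.698/10) = 1.17436
T_e = (F − 1)·T₀ = (1.17436 − 1) × 290 = 50.6 K

50.6 K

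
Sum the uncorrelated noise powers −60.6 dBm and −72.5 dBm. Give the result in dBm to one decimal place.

Convert to linear, add, convert back:
P₁ = 8.71×10⁻¹⁰ W, P₂ = 5.62×10⁻¹¹ W
P_tot = 9.27×10⁻¹⁰ W → 10 log₁₀(P_tot / 10⁻³) = −60.3 dBm

−60.3 dBm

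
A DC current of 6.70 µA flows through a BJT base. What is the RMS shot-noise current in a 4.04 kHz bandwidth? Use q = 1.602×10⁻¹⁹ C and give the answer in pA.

I_n = √(2qI·B)
2qI·B = 2 × 1.602×10⁻¹⁹ × 6.70×10⁻⁶ × 4.04×10³ = 8.67×10⁻²¹ A²
I_n = √(8.67×10⁻²¹) = 9.31×10⁻¹¹ A = 93.1 pA

93.1 pA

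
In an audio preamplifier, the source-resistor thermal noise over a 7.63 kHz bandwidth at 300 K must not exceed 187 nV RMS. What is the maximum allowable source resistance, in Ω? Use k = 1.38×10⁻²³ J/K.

277 Ω

Johnson–Nyquist: V_n = √(4kTRB) ⇒ R = V_n² / (4kTB)
4kTB = 4 × 1.38×10⁻²³ × 300 × 7.63×10³ = 1.26×10⁻¹⁶
R = (1.87×10⁻⁷)² / 1.26×10⁻¹⁶ = 2.77×10² Ω = 277 Ω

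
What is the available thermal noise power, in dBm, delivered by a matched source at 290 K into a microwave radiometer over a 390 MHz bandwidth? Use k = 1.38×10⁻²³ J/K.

P_n = kTB = 1.38×10⁻²³ × 290 × 3.90×10⁸ = 1.56×10⁻¹² W
In dBm: 10 log₁₀(1.56×10⁻¹² / 10⁻³) = −88.1 dBm

−88.1 dBm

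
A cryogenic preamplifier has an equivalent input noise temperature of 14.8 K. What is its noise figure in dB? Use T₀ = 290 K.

F = 1 + T_e/T₀ = 1 + 14.8/290 = 1.05103
NF = 10 log₁₀(1.05103) = 0.216 dB

0.216 dB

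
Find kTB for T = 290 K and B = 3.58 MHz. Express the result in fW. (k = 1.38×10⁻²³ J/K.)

14.3 fW

P_n = kTB = 1.38×10⁻²³ × 290 × 3.58×10⁶ = 1.43×10⁻¹⁴ W = 14.3 fW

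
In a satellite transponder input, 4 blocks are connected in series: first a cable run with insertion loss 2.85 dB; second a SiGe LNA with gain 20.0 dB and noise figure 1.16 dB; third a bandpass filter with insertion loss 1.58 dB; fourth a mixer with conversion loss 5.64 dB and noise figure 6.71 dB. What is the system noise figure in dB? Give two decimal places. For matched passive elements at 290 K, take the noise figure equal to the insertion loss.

4.20 dB

Convert to linear (a loss of L dB is a gain of −L dB): F_i = 10^(NF_i/10), G_i = 10^(G_i,dB/10)
  Stage 1: F_1 = 10^(2.85/10) = 1.928, G_1 = 10^(−2.85/10) = 0.5188
  Stage 2: F_2 = 10^(1.16/10) = 1.306, G_2 = 10^(20.0/10) = 100.0
  Stage 3: F_3 = 10^(1.58/10) = 1.439, G_3 = 10^(−1.58/10) = 0.6950
  Stage 4: F_4 = 10^(6.71/10) = 4.688, G_4 = 10^(−5.64/10) = 0.2729
Friis cascade:
  F = 1.928 + (1.306 − 1)/0.5188 + (1.439 − 1)/51.88 + (4.688 − 1)/36.06 = 2.628
NF = 10 log₁₀(2.628) = 4.20 dB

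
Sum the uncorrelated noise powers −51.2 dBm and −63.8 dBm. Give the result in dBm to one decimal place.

−51.0 dBm

Convert to linear, add, convert back:
P₁ = 7.59×10⁻⁹ W, P₂ = 4.17×10⁻¹⁰ W
P_tot = 8.00×10⁻⁹ W → 10 log₁₀(P_tot / 10⁻³) = −51.0 dBm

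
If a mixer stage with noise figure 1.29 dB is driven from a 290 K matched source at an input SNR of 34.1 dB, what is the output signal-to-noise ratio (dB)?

32.81 dB

By definition F = SNR_in/SNR_out, so in dB: SNR_out = SNR_in − NF
SNR_out = 34.1 − 1.29 = 32.81 dB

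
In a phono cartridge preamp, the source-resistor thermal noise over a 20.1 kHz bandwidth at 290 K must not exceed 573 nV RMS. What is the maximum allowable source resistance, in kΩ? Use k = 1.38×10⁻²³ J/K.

1.02 kΩ

Johnson–Nyquist: V_n = √(4kTRB) ⇒ R = V_n² / (4kTB)
4kTB = 4 × 1.38×10⁻²³ × 290 × 2.01×10⁴ = 3.22×10⁻¹⁶
R = (5.73×10⁻⁷)² / 3.22×10⁻¹⁶ = 1.02×10³ Ω = 1.02 kΩ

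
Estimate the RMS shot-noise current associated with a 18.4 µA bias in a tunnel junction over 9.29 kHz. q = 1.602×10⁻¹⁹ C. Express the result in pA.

234 pA

I_n = √(2qI·B)
2qI·B = 2 × 1.602×10⁻¹⁹ × 1.84×10⁻⁵ × 9.29×10³ = 5.48×10⁻²⁰ A²
I_n = √(5.48×10⁻²⁰) = 2.34×10⁻¹⁰ A = 234 pA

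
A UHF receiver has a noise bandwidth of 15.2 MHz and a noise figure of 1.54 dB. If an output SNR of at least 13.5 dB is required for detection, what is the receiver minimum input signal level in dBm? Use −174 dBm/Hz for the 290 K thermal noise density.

−87.1 dBm

Sensitivity = −174 + 10 log₁₀(B) + NF + SNR_min
= −174 + 71.82 + 1.54 + 13.5
= −87.14 dBm → −87.1 dBm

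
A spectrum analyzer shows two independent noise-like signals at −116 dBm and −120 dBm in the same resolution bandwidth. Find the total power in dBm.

−114.5 dBm

Convert to linear, add, convert back:
P₁ = 2.51×10⁻¹⁵ W, P₂ = 1.00×10⁻¹⁵ W
P_tot = 3.51×10⁻¹⁵ W → 10 log₁₀(P_tot / 10⁻³) = −114.5 dBm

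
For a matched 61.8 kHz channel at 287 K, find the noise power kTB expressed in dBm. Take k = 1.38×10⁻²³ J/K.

−126.1 dBm

P_n = kTB = 1.38×10⁻²³ × 287 × 6.18×10⁴ = 2.45×10⁻¹⁶ W
In dBm: 10 log₁₀(2.45×10⁻¹⁶ / 10⁻³) = −126.1 dBm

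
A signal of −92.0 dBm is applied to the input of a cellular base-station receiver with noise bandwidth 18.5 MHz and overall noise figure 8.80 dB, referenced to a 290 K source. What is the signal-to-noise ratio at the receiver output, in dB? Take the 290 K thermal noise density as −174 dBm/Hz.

0.5 dB

Noise floor: N = −174 + 10 log₁₀(B) + NF
10 log₁₀(1.85×10⁷) = 72.67 dB
N = −174 + 72.67 + 8.80 = −92.53 dBm
SNR = P_sig − N = −92.0 − (−92.53) = 0.53 dB → 0.5 dB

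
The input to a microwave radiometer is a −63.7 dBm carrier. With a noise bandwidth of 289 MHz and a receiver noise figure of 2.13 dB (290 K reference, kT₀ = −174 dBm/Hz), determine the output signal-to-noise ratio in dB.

Noise floor: N = −174 + 10 log₁₀(B) + NF
10 log₁₀(2.89×10⁸) = 84.61 dB
N = −174 + 84.61 + 2.13 = −87.26 dBm
SNR = P_sig − N = −63.7 − (−87.26) = 23.56 dB → 23.6 dB

23.6 dB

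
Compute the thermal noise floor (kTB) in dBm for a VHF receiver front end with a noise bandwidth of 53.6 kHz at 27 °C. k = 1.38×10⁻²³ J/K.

−126.5 dBm

T = 27 °C + 273.15 = 300.15 K
P_n = kTB = 1.38×10⁻²³ × 300.15 × 5.36×10⁴ = 2.22×10⁻¹⁶ W
In dBm: 10 log₁₀(2.22×10⁻¹⁶ / 10⁻³) = −126.5 dBm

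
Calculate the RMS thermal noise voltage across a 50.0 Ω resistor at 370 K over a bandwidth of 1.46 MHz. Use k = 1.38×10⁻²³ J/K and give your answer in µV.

1.22 µV

V_n = √(4kTRB)
4kTRB = 4 × 1.38×10⁻²³ × 370 × 5.00×10¹ × 1.46×10⁶ = 1.49×10⁻¹² V²
V_n = √(1.49×10⁻¹²) = 1.22×10⁻⁶ V = 1.22 µV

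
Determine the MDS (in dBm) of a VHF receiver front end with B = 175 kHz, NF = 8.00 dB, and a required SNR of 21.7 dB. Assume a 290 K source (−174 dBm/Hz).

−91.9 dBm

Sensitivity = −174 + 10 log₁₀(B) + NF + SNR_min
= −174 + 52.43 + 8.00 + 21.7
= −91.87 dBm → −91.9 dBm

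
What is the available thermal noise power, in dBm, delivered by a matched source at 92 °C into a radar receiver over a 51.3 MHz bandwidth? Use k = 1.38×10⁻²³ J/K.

T = 92 °C + 273.15 = 365.15 K
P_n = kTB = 1.38×10⁻²³ × 365.15 × 5.13×10⁷ = 2.59×10⁻¹³ W
In dBm: 10 log₁₀(2.59×10⁻¹³ / 10⁻³) = −95.9 dBm

−95.9 dBm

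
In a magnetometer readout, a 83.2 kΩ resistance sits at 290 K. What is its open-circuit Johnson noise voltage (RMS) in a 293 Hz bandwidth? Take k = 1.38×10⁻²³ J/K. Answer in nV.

V_n = √(4kTRB)
4kTRB = 4 × 1.38×10⁻²³ × 290 × 8.32×10⁴ × 2.93×10² = 3.90×10⁻¹³ V²
V_n = √(3.90×10⁻¹³) = 6.25×10⁻⁷ V = 625 nV

625 nV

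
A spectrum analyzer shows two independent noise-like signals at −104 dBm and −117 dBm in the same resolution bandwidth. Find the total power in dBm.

−103.8 dBm

Convert to linear, add, convert back:
P₁ = 3.98×10⁻¹⁴ W, P₂ = 2.00×10⁻¹⁵ W
P_tot = 4.18×10⁻¹⁴ W → 10 log₁₀(P_tot / 10⁻³) = −103.8 dBm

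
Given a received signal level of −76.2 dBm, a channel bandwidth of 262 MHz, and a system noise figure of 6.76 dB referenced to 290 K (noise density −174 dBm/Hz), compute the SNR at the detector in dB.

6.9 dB

Noise floor: N = −174 + 10 log₁₀(B) + NF
10 log₁₀(2.62×10⁸) = 84.18 dB
N = −174 + 84.18 + 6.76 = −83.06 dBm
SNR = P_sig − N = −76.2 − (−83.06) = 6.86 dB → 6.9 dB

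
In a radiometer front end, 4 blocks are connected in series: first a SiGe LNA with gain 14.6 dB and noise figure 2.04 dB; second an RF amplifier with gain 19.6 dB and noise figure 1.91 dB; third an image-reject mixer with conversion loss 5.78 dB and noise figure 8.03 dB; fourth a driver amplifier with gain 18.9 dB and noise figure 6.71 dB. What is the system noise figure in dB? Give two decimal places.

Convert to linear (a loss of L dB is a gain of −L dB): F_i = 10^(NF_i/10), G_i = 10^(G_i,dB/10)
  Stage 1: F_1 = 10^(2.04/10) = 1.600, G_1 = 10^(14.6/10) = 28.84
  Stage 2: F_2 = 10^(1.91/10) = 1.552, G_2 = 10^(19.6/10) = 91.20
  Stage 3: F_3 = 10^(8.03/10) = 6.353, G_3 = 10^(−5.78/10) = 0.2642
  Stage 4: F_4 = 10^(6.71/10) = 4.688, G_4 = 10^(18.9/10) = 77.62
Friis cascade:
  F = 1.600 + (1.552 − 1)/28.84 + (6.353 − 1)/2630 + (4.688 − 1)/695.0 = 1.626
NF = 10 log₁₀(1.626) = 2.11 dB

2.11 dB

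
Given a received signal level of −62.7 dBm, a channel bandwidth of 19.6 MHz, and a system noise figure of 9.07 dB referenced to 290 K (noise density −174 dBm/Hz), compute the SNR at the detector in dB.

29.3 dB

Noise floor: N = −174 + 10 log₁₀(B) + NF
10 log₁₀(1.96×10⁷) = 72.92 dB
N = −174 + 72.92 + 9.07 = −92.01 dBm
SNR = P_sig − N = −62.7 − (−92.01) = 29.31 dB → 29.3 dB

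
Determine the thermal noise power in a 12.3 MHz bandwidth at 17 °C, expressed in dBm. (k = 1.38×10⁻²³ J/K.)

−103.1 dBm

T = 17 °C + 273.15 = 290.15 K
P_n = kTB = 1.38×10⁻²³ × 290.15 × 1.23×10⁷ = 4.93×10⁻¹⁴ W
In dBm: 10 log₁₀(4.93×10⁻¹⁴ / 10⁻³) = −103.1 dBm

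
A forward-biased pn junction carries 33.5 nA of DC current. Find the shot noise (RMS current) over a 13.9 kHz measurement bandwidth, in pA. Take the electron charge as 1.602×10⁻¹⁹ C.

12.2 pA

I_n = √(2qI·B)
2qI·B = 2 × 1.602×10⁻¹⁹ × 3.35×10⁻⁸ × 1.39×10⁴ = 1.49×10⁻²² A²
I_n = √(1.49×10⁻²²) = 1.22×10⁻¹¹ A = 12.2 pA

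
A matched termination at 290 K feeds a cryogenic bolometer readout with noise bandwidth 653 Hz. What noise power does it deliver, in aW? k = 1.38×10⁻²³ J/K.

2.61 aW

P_n = kTB = 1.38×10⁻²³ × 290 × 6.53×10² = 2.61×10⁻¹⁸ W = 2.61 aW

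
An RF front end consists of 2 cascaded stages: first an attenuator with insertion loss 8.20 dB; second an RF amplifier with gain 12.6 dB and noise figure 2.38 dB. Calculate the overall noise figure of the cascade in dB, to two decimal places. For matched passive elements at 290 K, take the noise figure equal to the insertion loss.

Convert to linear (a loss of L dB is a gain of −L dB): F_i = 10^(NF_i/10), G_i = 10^(G_i,dB/10)
  Stage 1: F_1 = 10^(8.20/10) = 6.607, G_1 = 10^(−8.20/10) = 0.1514
  Stage 2: F_2 = 10^(2.38/10) = 1.730, G_2 = 10^(12.6/10) = 18.20
Friis cascade:
  F = 6.607 + (1.730 − 1)/0.1514 = 11.43
NF = 10 log₁₀(11.43) = 10.58 dB

10.58 dB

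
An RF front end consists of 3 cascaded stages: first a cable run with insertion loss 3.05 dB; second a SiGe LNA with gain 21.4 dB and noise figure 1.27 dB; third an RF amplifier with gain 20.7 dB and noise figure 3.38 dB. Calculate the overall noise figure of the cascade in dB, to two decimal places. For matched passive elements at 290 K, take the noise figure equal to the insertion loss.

4.35 dB

Convert to linear (a loss of L dB is a gain of −L dB): F_i = 10^(NF_i/10), G_i = 10^(G_i,dB/10)
  Stage 1: F_1 = 10^(3.05/10) = 2.018, G_1 = 10^(−3.05/10) = 0.4955
  Stage 2: F_2 = 10^(1.27/10) = 1.340, G_2 = 10^(21.4/10) = 138.0
  Stage 3: F_3 = 10^(3.38/10) = 2.178, G_3 = 10^(20.7/10) = 117.5
Friis cascade:
  F = 2.018 + (1.340 − 1)/0.4955 + (2.178 − 1)/68.39 = 2.721
NF = 10 log₁₀(2.721) = 4.35 dB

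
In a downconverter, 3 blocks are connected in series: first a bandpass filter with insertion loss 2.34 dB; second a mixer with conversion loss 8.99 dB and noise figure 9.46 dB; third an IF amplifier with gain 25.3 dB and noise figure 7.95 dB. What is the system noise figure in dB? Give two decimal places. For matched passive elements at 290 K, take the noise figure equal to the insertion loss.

Convert to linear (a loss of L dB is a gain of −L dB): F_i = 10^(NF_i/10), G_i = 10^(G_i,dB/10)
  Stage 1: F_1 = 10^(2.34/10) = 1.714, G_1 = 10^(−2.34/10) = 0.5834
  Stage 2: F_2 = 10^(9.46/10) = 8.831, G_2 = 10^(−8.99/10) = 0.1262
  Stage 3: F_3 = 10^(7.95/10) = 6.237, G_3 = 10^(25.3/10) = 338.8
Friis cascade:
  F = 1.714 + (8.831 − 1)/0.5834 + (6.237 − 1)/0.07362 = 86.28
NF = 10 log₁₀(86.28) = 19.36 dB

19.36 dB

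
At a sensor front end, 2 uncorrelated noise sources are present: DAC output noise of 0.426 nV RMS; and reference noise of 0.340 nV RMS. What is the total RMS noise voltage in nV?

Uncorrelated sources add in power (mean-square): V_tot = √(ΣV_i²)
V_tot = √[(4.26×10⁻¹⁰)² + (3.40×10⁻¹⁰)²] = 5.45×10⁻¹⁰ V = 0.545 nV

0.545 nV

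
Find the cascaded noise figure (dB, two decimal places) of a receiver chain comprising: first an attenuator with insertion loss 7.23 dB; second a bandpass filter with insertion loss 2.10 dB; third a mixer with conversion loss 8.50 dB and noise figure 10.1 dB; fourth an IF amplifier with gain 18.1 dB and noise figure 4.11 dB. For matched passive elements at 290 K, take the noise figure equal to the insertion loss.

22.63 dB

Convert to linear (a loss of L dB is a gain of −L dB): F_i = 10^(NF_i/10), G_i = 10^(G_i,dB/10)
  Stage 1: F_1 = 10^(7.23/10) = 5.284, G_1 = 10^(−7.23/10) = 0.1892
  Stage 2: F_2 = 10^(2.10/10) = 1.622, G_2 = 10^(−2.10/10) = 0.6166
  Stage 3: F_3 = 10^(10.1/10) = 10.23, G_3 = 10^(−8.50/10) = 0.1413
  Stage 4: F_4 = 10^(4.11/10) = 2.576, G_4 = 10^(18.1/10) = 64.57
Friis cascade:
  F = 5.284 + (1.622 − 1)/0.1892 + (10.23 − 1)/0.1167 + (2.576 − 1)/0.01648 = 183.3
NF = 10 log₁₀(183.3) = 22.63 dB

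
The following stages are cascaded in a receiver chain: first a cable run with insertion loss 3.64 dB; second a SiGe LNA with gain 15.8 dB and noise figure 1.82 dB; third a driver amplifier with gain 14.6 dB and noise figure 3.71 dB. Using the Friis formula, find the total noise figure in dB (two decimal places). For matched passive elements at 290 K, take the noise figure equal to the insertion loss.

5.56 dB

Convert to linear (a loss of L dB is a gain of −L dB): F_i = 10^(NF_i/10), G_i = 10^(G_i,dB/10)
  Stage 1: F_1 = 10^(3.64/10) = 2.312, G_1 = 10^(−3.64/10) = 0.4325
  Stage 2: F_2 = 10^(1.82/10) = 1.521, G_2 = 10^(15.8/10) = 38.02
  Stage 3: F_3 = 10^(3.71/10) = 2.350, G_3 = 10^(14.6/10) = 28.84
Friis cascade:
  F = 2.312 + (1.521 − 1)/0.4325 + (2.350 − 1)/16.44 = 3.598
NF = 10 log₁₀(3.598) = 5.56 dB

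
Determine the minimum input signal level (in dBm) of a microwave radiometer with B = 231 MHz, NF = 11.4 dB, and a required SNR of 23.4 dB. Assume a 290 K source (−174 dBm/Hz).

−55.6 dBm

Sensitivity = −174 + 10 log₁₀(B) + NF + SNR_min
= −174 + 83.64 + 11.4 + 23.4
= −55.56 dBm → −55.6 dBm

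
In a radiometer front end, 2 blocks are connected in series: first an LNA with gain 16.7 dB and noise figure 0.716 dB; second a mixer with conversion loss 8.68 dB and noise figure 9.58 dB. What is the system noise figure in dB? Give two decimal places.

Convert to linear (a loss of L dB is a gain of −L dB): F_i = 10^(NF_i/10), G_i = 10^(G_i,dB/10)
  Stage 1: F_1 = 10^(0.716/10) = 1.179, G_1 = 10^(16.7/10) = 46.77
  Stage 2: F_2 = 10^(9.58/10) = 9.078, G_2 = 10^(−8.68/10) = 0.1355
Friis cascade:
  F = 1.179 + (9.078 − 1)/46.77 = 1.352
NF = 10 log₁₀(1.352) = 1.31 dB

1.31 dB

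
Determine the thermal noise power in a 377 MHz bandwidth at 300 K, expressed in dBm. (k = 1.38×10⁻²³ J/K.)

P_n = kTB = 1.38×10⁻²³ × 300 × 3.77×10⁸ = 1.56×10⁻¹² W
In dBm: 10 log₁₀(1.56×10⁻¹² / 10⁻³) = −88.1 dBm

−88.1 dBm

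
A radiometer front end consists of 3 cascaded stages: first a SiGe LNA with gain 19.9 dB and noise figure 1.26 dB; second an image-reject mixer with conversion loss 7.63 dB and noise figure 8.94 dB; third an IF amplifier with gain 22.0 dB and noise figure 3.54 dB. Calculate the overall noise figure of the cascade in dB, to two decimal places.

1.71 dB

Convert to linear (a loss of L dB is a gain of −L dB): F_i = 10^(NF_i/10), G_i = 10^(G_i,dB/10)
  Stage 1: F_1 = 10^(1.26/10) = 1.337, G_1 = 10^(19.9/10) = 97.72
  Stage 2: F_2 = 10^(8.94/10) = 7.834, G_2 = 10^(−7.63/10) = 0.1726
  Stage 3: F_3 = 10^(3.54/10) = 2.259, G_3 = 10^(22.0/10) = 158.5
Friis cascade:
  F = 1.337 + (7.834 − 1)/97.72 + (2.259 − 1)/16.87 = 1.481
NF = 10 log₁₀(1.481) = 1.71 dB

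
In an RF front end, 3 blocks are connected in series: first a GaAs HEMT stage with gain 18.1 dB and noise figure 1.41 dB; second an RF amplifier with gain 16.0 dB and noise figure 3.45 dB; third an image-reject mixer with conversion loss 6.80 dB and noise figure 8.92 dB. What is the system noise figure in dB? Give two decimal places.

1.48 dB

Convert to linear (a loss of L dB is a gain of −L dB): F_i = 10^(NF_i/10), G_i = 10^(G_i,dB/10)
  Stage 1: F_1 = 10^(1.41/10) = 1.384, G_1 = 10^(18.1/10) = 64.57
  Stage 2: F_2 = 10^(3.45/10) = 2.213, G_2 = 10^(16.0/10) = 39.81
  Stage 3: F_3 = 10^(8.92/10) = 7.798, G_3 = 10^(−6.80/10) = 0.2089
Friis cascade:
  F = 1.384 + (2.213 − 1)/64.57 + (7.798 − 1)/2570 = 1.405
NF = 10 log₁₀(1.405) = 1.48 dB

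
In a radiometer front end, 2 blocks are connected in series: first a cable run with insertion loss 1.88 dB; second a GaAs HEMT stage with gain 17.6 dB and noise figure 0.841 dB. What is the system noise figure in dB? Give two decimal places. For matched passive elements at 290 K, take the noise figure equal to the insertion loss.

2.72 dB

Convert to linear (a loss of L dB is a gain of −L dB): F_i = 10^(NF_i/10), G_i = 10^(G_i,dB/10)
  Stage 1: F_1 = 10^(1.88/10) = 1.542, G_1 = 10^(−1.88/10) = 0.6486
  Stage 2: F_2 = 10^(0.841/10) = 1.214, G_2 = 10^(17.6/10) = 57.54
Friis cascade:
  F = 1.542 + (1.214 − 1)/0.6486 = 1.871
NF = 10 log₁₀(1.871) = 2.72 dB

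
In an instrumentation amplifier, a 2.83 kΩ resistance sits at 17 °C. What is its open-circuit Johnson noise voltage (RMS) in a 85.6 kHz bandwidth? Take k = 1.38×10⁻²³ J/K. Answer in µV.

1.97 µV

T = 17 °C + 273.15 = 290.15 K
V_n = √(4kTRB)
4kTRB = 4 × 1.38×10⁻²³ × 290.15 × 2.83×10³ × 8.56×10⁴ = 3.88×10⁻¹² V²
V_n = √(3.88×10⁻¹²) = 1.97×10⁻⁶ V = 1.97 µV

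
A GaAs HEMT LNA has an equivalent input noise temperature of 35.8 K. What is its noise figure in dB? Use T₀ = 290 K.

F = 1 + T_e/T₀ = 1 + 35.8/290 = 1.12345
NF = 10 log₁₀(1.12345) = 0.506 dB

0.506 dB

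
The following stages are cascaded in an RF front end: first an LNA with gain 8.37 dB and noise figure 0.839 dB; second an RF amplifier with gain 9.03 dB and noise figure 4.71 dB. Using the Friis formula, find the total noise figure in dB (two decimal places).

1.76 dB

Convert to linear (a loss of L dB is a gain of −L dB): F_i = 10^(NF_i/10), G_i = 10^(G_i,dB/10)
  Stage 1: F_1 = 10^(0.839/10) = 1.213, G_1 = 10^(8.37/10) = 6.871
  Stage 2: F_2 = 10^(4.71/10) = 2.958, G_2 = 10^(9.03/10) = 7.998
Friis cascade:
  F = 1.213 + (2.958 − 1)/6.871 = 1.498
NF = 10 log₁₀(1.498) = 1.76 dB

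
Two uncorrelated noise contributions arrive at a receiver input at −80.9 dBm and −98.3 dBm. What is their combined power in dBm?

−80.8 dBm

Convert to linear, add, convert back:
P₁ = 8.13×10⁻¹² W, P₂ = 1.48×10⁻¹³ W
P_tot = 8.28×10⁻¹² W → 10 log₁₀(P_tot / 10⁻³) = −80.8 dBm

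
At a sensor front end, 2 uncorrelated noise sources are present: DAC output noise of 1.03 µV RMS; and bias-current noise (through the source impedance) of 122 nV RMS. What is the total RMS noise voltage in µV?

Uncorrelated sources add in power (mean-square): V_tot = √(ΣV_i²)
V_tot = √[(1.03×10⁻⁶)² + (1.22×10⁻⁷)²] = 1.04×10⁻⁶ V = 1.04 µV

1.04 µV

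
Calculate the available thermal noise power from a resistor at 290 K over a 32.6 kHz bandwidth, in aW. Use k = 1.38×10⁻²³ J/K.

130 aW

P_n = kTB = 1.38×10⁻²³ × 290 × 3.26×10⁴ = 1.30×10⁻¹⁶ W = 130 aW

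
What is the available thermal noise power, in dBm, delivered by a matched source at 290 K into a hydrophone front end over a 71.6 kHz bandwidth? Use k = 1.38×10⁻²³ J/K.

−125.4 dBm

P_n = kTB = 1.38×10⁻²³ × 290 × 7.16×10⁴ = 2.87×10⁻¹⁶ W
In dBm: 10 log₁₀(2.87×10⁻¹⁶ / 10⁻³) = −125.4 dBm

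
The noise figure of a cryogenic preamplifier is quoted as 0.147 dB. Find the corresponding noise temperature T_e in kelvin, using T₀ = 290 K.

F = 10^(0.147/10) = 1.03443
T_e = (F − 1)·T₀ = (1.03443 − 1) × 290 = 9.98 K

9.98 K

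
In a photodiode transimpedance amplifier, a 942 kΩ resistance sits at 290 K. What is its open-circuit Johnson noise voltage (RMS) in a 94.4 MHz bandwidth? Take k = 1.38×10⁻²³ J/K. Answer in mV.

1.19 mV

V_n = √(4kTRB)
4kTRB = 4 × 1.38×10⁻²³ × 290 × 9.42×10⁵ × 9.44×10⁷ = 1.42×10⁻⁶ V²
V_n = √(1.42×10⁻⁶) = 1.19×10⁻³ V = 1.19 mV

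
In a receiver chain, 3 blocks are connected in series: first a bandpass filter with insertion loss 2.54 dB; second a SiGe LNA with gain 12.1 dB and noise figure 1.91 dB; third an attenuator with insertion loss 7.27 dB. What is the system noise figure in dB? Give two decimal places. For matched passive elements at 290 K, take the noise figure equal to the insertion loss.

Convert to linear (a loss of L dB is a gain of −L dB): F_i = 10^(NF_i/10), G_i = 10^(G_i,dB/10)
  Stage 1: F_1 = 10^(2.54/10) = 1.795, G_1 = 10^(−2.54/10) = 0.5572
  Stage 2: F_2 = 10^(1.91/10) = 1.552, G_2 = 10^(12.1/10) = 16.22
  Stage 3: F_3 = 10^(7.27/10) = 5.333, G_3 = 10^(−7.27/10) = 0.1875
Friis cascade:
  F = 1.795 + (1.552 − 1)/0.5572 + (5.333 − 1)/9.036 = 3.266
NF = 10 log₁₀(3.266) = 5.14 dB

5.14 dB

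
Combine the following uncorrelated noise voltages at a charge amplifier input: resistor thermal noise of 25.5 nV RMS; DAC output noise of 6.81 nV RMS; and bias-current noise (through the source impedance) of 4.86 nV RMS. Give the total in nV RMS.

26.8 nV

Uncorrelated sources add in power (mean-square): V_tot = √(ΣV_i²)
V_tot = √[(2.55×10⁻⁸)² + (6.81×10⁻⁹)² + (4.86×10⁻⁹)²] = 2.68×10⁻⁸ V = 26.8 nV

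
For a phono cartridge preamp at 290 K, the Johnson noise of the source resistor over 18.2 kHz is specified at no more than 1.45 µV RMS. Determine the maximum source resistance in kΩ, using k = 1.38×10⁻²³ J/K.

Johnson–Nyquist: V_n = √(4kTRB) ⇒ R = V_n² / (4kTB)
4kTB = 4 × 1.38×10⁻²³ × 290 × 1.82×10⁴ = 2.91×10⁻¹⁶
R = (1.45×10⁻⁶)² / 2.91×10⁻¹⁶ = 7.22×10³ Ω = 7.22 kΩ

7.22 kΩ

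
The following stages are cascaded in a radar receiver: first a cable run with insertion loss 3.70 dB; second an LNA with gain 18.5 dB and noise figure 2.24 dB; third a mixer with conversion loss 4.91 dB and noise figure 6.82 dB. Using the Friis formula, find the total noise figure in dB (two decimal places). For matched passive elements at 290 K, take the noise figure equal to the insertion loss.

6.08 dB

Convert to linear (a loss of L dB is a gain of −L dB): F_i = 10^(NF_i/10), G_i = 10^(G_i,dB/10)
  Stage 1: F_1 = 10^(3.70/10) = 2.344, G_1 = 10^(−3.70/10) = 0.4266
  Stage 2: F_2 = 10^(2.24/10) = 1.675, G_2 = 10^(18.5/10) = 70.79
  Stage 3: F_3 = 10^(6.82/10) = 4.808, G_3 = 10^(−4.91/10) = 0.3228
Friis cascade:
  F = 2.344 + (1.675 − 1)/0.4266 + (4.808 − 1)/30.20 = 4.053
NF = 10 log₁₀(4.053) = 6.08 dB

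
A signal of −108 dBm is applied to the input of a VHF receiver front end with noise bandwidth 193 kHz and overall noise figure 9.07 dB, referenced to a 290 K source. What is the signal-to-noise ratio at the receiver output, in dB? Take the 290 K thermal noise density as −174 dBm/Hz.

Noise floor: N = −174 + 10 log₁₀(B) + NF
10 log₁₀(1.93×10⁵) = 52.86 dB
N = −174 + 52.86 + 9.07 = −112.07 dBm
SNR = P_sig − N = −108 − (−112.07) = 4.07 dB → 4.1 dB

4.1 dB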